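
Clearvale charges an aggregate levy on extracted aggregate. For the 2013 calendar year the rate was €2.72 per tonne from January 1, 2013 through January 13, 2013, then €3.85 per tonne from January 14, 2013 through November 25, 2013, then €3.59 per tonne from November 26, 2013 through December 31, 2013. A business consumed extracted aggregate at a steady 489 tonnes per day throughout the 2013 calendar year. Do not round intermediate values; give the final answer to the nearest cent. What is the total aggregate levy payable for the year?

January 1 – January 13, 2013: 13 days × 489 tonnes/day = 6,357 tonnes at €2.72/tonne → €17,291.04
January 14 – November 25, 2013: 316 days × 489 tonnes/day = 154,524 tonnes at €3.85/tonne → €594,917.40
November 26 – December 31, 2013: 36 days × 489 tonnes/day = 17,604 tonnes at €3.59/tonne → €63,198.36

€675,406.80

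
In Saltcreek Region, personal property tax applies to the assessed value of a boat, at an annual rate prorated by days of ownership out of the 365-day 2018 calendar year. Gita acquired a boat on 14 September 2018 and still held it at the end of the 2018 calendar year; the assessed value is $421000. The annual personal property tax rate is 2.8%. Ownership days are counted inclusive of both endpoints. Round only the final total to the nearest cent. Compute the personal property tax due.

Days held (14 September – 31 December 2018): 109 out of 365
Tax = $421000 × 2.8% × 109/365 = $3520.2521

$3520.25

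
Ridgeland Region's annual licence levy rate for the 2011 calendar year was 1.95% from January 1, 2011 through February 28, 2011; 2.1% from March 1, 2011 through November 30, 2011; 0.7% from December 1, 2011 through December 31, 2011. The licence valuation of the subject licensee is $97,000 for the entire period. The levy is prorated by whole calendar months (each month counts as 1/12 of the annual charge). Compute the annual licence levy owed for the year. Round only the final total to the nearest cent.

January 1 – February 28, 2011: 2 months at 1.95% → $97,000 × 1.95% × 2/12 = $315.2500
March 1 – November 30, 2011: 9 months at 2.1% → $97,000 × 2.1% × 9/12 = $1,527.7500
December 1 – December 31, 2011: 1 month at 0.7% → $97,000 × 0.7% × 1/12 = $56.5833
Total = $1,899.5833

$1,899.58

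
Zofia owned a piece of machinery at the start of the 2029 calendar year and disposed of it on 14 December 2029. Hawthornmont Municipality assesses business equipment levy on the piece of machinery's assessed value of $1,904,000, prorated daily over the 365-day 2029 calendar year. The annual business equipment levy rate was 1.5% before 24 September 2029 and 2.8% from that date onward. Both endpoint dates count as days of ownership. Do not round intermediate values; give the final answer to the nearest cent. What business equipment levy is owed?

1 January – 23 September 2029: 266 days at 1.5% → $1,904,000 × 1.5% × 266/365 = $20,813.5890
24 September – 14 December 2029: 82 days at 2.8% → $1,904,000 × 2.8% × 82/365 = $11,976.9425
Total = $32,790.5315

$32,790.53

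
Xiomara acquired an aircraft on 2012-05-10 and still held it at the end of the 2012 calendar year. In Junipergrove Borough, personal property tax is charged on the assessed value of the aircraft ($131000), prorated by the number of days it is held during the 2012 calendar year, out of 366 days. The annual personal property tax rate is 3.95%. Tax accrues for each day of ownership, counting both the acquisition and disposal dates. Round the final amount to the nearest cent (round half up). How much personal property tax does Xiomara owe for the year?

$3336.56

Days held (2012-05-10 to 2012-12-31): 236 out of 366
Tax = $131000 × 3.95% × 236/366 = $3336.5628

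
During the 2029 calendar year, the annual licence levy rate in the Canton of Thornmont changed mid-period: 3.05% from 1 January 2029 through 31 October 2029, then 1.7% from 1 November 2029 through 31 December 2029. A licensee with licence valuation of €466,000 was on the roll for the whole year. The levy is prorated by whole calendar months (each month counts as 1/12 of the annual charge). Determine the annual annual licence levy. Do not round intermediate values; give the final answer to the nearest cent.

1 January – 31 October 2029: 10 months at 3.05% → €466,000 × 3.05% × 10/12 = €11,844.1667
1 November – 31 December 2029: 2 months at 1.7% → €466,000 × 1.7% × 2/12 = €1,320.3333
Total = €13,164.5000

€13,164.50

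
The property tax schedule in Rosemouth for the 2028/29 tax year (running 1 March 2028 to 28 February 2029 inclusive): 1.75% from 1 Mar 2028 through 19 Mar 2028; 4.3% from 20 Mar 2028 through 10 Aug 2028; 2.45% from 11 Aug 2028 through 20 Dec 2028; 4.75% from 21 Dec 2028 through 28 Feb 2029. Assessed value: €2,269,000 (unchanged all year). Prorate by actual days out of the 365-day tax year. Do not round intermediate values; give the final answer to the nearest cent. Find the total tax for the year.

€81,332.77

1 Mar – 19 Mar 2028: 19 days at 1.75% → €2,269,000 × 1.75% × 19/365 = €2,066.9658
20 Mar – 10 Aug 2028: 144 days at 4.3% → €2,269,000 × 4.3% × 144/365 = €38,492.1863
11 Aug – 20 Dec 2028: 132 days at 2.45% → €2,269,000 × 2.45% × 132/365 = €20,103.9616
21 Dec 2028 – 28 Feb 2029: 70 days at 4.75% → €2,269,000 × 4.75% × 70/365 = €20,669.6575
Total = €81,332.7712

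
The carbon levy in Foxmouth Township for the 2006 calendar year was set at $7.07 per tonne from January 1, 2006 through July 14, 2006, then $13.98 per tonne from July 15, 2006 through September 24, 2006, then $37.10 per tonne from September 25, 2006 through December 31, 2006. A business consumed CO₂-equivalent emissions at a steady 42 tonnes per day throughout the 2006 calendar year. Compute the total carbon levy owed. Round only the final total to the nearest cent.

January 1 – July 14, 2006: 195 days × 42 tonnes/day = 8,190 tonnes at $7.07/tonne → $57,903.30
July 15 – September 24, 2006: 72 days × 42 tonnes/day = 3,024 tonnes at $13.98/tonne → $42,275.52
September 25 – December 31, 2006: 98 days × 42 tonnes/day = 4,116 tonnes at $37.10/tonne → $152,703.60

$252,882.42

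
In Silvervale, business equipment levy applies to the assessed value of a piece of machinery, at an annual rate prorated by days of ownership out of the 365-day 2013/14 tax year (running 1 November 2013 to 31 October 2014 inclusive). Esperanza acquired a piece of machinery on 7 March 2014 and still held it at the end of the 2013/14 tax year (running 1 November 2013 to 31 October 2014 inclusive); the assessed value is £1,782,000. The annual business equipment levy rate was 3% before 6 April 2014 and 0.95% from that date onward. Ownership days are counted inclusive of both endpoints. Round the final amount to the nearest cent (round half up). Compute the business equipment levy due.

£14,087.56

7 March – 5 April 2014: 30 days at 3% → £1,782,000 × 3% × 30/365 = £4,393.9726
6 April – 31 October 2014: 209 days at 0.95% → £1,782,000 × 0.95% × 209/365 = £9,693.5918
Total = £14,087.5644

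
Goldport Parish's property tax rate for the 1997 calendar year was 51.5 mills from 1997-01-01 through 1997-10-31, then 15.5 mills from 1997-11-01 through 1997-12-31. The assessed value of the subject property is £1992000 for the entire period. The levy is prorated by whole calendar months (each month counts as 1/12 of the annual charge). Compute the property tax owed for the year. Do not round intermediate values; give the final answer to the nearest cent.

£90636.00

1997-01-01 to 1997-10-31: 10 months at 51.5 mills → £1992000 × 5.15% × 10/12 = £85490.0000
1997-11-01 to 1997-12-31: 2 months at 15.5 mills → £1992000 × 1.55% × 2/12 = £5146.0000
Total = £90636.0000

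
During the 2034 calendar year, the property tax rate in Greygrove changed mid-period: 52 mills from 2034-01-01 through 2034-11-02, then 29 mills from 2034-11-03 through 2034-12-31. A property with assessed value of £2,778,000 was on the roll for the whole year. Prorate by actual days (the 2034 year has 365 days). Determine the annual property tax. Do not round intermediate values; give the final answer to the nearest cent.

2034-01-01 to 2034-11-02: 306 days at 52 mills → £2,778,000 × 5.2% × 306/365 = £121,105.5781
2034-11-03 to 2034-12-31: 59 days at 29 mills → £2,778,000 × 2.9% × 59/365 = £13,022.3507
Total = £134,127.9288

£134,127.93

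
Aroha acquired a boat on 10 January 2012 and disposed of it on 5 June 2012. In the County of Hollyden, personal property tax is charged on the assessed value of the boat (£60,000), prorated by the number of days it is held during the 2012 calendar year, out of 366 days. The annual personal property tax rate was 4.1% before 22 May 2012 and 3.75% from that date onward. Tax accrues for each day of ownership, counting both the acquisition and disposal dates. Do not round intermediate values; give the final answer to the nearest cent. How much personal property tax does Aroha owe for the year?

£986.15

10 January – 21 May 2012: 133 days at 4.1% → £60,000 × 4.1% × 133/366 = £893.9344
22 May – 5 June 2012: 15 days at 3.75% → £60,000 × 3.75% × 15/366 = £92.2131
Total = £986.1475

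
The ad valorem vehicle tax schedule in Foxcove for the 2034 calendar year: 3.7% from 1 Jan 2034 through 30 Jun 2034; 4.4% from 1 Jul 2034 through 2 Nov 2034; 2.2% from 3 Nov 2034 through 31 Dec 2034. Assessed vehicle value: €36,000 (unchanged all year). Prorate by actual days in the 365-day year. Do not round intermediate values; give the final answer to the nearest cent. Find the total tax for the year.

€1,331.01

1 Jan – 30 Jun 2034: 181 days at 3.7% → €36,000 × 3.7% × 181/365 = €660.5260
1 Jul – 2 Nov 2034: 125 days at 4.4% → €36,000 × 4.4% × 125/365 = €542.4658
3 Nov – 31 Dec 2034: 59 days at 2.2% → €36,000 × 2.2% × 59/365 = €128.0219
Total = €1,331.0137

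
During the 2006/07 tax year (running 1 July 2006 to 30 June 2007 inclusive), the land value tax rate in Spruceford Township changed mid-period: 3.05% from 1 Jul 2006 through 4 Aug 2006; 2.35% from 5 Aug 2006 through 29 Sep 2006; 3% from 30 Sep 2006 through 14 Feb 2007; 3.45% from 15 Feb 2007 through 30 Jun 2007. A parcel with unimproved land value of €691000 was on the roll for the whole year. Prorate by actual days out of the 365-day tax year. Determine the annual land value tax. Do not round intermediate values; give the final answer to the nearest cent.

1 Jul – 4 Aug 2006: 35 days at 3.05% → €691000 × 3.05% × 35/365 = €2020.9384
5 Aug – 29 Sep 2006: 56 days at 2.35% → €691000 × 2.35% × 56/365 = €2491.3863
30 Sep 2006 – 14 Feb 2007: 138 days at 3% → €691000 × 3% × 138/365 = €7837.6438
15 Feb – 30 Jun 2007: 136 days at 3.45% → €691000 × 3.45% × 136/365 = €8882.6630
Total = €21232.6315

€21232.63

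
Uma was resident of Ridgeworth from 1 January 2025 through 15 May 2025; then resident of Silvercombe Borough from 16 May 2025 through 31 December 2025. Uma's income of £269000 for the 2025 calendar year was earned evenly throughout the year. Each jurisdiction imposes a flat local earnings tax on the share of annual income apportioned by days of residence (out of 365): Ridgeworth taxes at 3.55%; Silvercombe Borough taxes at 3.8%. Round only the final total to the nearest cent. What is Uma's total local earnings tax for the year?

£9973.27

Ridgeworth, 1 January – 15 May 2025: 135 days → £269000 × 3.55% × 135/365 = £3532.0068
Silvercombe Borough, 16 May – 31 December 2025: 230 days → £269000 × 3.8% × 230/365 = £6441.2603
Total = £9973.2671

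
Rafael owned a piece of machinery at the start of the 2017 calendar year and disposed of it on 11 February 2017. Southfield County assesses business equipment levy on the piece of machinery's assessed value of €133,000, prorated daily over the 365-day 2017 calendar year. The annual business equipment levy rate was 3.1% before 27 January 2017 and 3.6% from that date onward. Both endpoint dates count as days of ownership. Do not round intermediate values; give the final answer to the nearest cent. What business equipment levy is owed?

€503.58

1 January – 26 January 2017: 26 days at 3.1% → €133,000 × 3.1% × 26/365 = €293.6932
27 January – 11 February 2017: 16 days at 3.6% → €133,000 × 3.6% × 16/365 = €209.8849
Total = €503.5781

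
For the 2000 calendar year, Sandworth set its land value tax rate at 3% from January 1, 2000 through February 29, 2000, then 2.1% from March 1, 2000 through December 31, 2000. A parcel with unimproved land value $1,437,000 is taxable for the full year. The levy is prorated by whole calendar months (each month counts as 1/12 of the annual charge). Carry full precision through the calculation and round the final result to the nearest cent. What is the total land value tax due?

January 1 – February 29, 2000: 2 months at 3% → $1,437,000 × 3% × 2/12 = $7,185.0000
March 1 – December 31, 2000: 10 months at 2.1% → $1,437,000 × 2.1% × 10/12 = $25,147.5000
Total = $32,332.5000

$32,332.50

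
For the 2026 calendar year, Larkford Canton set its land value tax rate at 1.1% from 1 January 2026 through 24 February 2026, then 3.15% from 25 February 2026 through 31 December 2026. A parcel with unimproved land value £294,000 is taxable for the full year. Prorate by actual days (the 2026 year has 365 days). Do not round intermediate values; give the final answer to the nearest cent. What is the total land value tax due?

1 January – 24 February 2026: 55 days at 1.1% → £294,000 × 1.1% × 55/365 = £487.3151
25 February – 31 December 2026: 310 days at 3.15% → £294,000 × 3.15% × 310/365 = £7,865.5068
Total = £8,352.8219

£8,352.82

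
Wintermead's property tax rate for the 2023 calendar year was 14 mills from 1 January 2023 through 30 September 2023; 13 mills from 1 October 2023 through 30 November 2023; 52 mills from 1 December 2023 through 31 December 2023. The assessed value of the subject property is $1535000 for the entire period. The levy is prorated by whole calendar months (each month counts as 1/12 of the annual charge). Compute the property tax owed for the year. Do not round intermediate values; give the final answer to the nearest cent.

1 January – 30 September 2023: 9 months at 14 mills → $1535000 × 1.4% × 9/12 = $16117.5000
1 October – 30 November 2023: 2 months at 13 mills → $1535000 × 1.3% × 2/12 = $3325.8333
1 December – 31 December 2023: 1 month at 52 mills → $1535000 × 5.2% × 1/12 = $6651.6667
Total = $26095.0000

$26095.00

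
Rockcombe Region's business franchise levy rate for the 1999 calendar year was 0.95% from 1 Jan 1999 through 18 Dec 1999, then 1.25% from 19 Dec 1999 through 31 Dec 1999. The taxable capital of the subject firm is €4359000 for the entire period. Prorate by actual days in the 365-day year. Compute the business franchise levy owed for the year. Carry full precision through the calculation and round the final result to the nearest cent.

1 Jan – 18 Dec 1999: 352 days at 0.95% → €4359000 × 0.95% × 352/365 = €39935.6055
19 Dec – 31 Dec 1999: 13 days at 1.25% → €4359000 × 1.25% × 13/365 = €1940.6507
Total = €41876.2562

€41876.26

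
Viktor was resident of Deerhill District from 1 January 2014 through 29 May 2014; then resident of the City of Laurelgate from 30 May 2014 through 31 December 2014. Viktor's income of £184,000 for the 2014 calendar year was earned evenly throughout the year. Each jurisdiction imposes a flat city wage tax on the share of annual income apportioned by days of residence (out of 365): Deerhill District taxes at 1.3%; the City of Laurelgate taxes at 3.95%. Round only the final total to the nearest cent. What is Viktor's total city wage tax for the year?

Deerhill District, 1 January – 29 May 2014: 149 days → £184,000 × 1.3% × 149/365 = £976.4603
The City of Laurelgate, 30 May – 31 December 2014: 216 days → £184,000 × 3.95% × 216/365 = £4,301.0630
Total = £5,277.5233

£5,277.52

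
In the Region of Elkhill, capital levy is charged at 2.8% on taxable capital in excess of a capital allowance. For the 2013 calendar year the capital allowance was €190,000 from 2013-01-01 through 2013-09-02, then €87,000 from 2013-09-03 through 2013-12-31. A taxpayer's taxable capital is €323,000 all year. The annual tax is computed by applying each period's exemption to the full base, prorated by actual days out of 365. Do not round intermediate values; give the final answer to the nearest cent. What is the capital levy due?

€4,672.16

2013-01-01 to 2013-09-02: 245 days, exemption €190,000 → (€323,000 − €190,000) × 2.8% × 245/365 = €2,499.6712
2013-09-03 to 2013-12-31: 120 days, exemption €87,000 → (€323,000 − €87,000) × 2.8% × 120/365 = €2,172.4932
Total = €4,672.1644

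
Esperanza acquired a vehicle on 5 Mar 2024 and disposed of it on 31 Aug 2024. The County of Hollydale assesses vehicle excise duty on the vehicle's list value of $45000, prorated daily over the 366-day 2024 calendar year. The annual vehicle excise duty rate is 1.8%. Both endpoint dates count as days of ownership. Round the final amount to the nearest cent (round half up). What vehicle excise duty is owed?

$398.36

Days held (5 Mar – 31 Aug 2024): 180 out of 366
Tax = $45000 × 1.8% × 180/366 = $398.3607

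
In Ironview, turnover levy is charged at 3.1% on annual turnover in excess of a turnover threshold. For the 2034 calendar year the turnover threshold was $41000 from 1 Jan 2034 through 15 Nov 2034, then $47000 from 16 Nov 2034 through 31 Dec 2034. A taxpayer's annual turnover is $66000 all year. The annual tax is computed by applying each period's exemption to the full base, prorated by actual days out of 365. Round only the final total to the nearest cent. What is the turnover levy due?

1 Jan – 15 Nov 2034: 319 days, exemption $41000 → ($66000 − $41000) × 3.1% × 319/365 = $677.3288
16 Nov – 31 Dec 2034: 46 days, exemption $47000 → ($66000 − $47000) × 3.1% × 46/365 = $74.2301
Total = $751.5589

$751.56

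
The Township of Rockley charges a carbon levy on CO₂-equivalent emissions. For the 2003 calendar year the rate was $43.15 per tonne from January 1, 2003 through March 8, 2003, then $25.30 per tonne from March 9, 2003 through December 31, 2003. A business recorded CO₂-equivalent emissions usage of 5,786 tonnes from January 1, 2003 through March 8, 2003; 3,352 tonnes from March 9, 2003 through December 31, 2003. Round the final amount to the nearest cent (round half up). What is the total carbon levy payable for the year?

$334,471.50

January 1 – March 8, 2003: 5,786 tonnes at $43.15/tonne → $249,665.90
March 9 – December 31, 2003: 3,352 tonnes at $25.30/tonne → $84,805.60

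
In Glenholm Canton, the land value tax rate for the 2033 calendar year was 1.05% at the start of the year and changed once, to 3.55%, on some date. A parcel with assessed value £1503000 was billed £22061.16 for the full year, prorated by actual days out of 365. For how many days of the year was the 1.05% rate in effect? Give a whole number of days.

304 days

Let d = days at the first rate; then 365 − d days at the second rate.
£1503000 × [1.05%·d + 3.55%·(365−d)] / 365 = £22061.16
Solving gives d = 304, so the new rate took effect on 1 November 2033.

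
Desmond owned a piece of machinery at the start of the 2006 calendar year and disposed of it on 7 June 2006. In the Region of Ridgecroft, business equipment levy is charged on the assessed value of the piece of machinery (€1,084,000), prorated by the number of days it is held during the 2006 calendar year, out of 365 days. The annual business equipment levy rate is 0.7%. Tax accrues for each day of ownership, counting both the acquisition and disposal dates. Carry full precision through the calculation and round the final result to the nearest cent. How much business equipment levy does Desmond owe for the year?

Days held (1 January – 7 June 2006): 158 out of 365
Tax = €1,084,000 × 0.7% × 158/365 = €3,284.6685

€3,284.67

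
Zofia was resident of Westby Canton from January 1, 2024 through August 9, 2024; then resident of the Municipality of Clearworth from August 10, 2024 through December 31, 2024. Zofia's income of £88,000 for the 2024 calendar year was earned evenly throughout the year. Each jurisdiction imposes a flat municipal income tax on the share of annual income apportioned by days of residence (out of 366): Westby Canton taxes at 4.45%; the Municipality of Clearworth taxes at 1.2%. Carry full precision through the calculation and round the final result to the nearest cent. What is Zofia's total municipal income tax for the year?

Westby Canton, January 1 – August 9, 2024: 222 days → £88,000 × 4.45% × 222/366 = £2,375.2787
The Municipality of Clearworth, August 10 – December 31, 2024: 144 days → £88,000 × 1.2% × 144/366 = £415.4754
Total = £2,790.7541

£2,790.75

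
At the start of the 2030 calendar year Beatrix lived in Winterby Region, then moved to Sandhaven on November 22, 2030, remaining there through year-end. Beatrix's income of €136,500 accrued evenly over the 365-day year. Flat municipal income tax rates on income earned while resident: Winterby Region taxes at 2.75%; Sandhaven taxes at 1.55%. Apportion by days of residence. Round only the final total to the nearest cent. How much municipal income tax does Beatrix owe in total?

€3,574.24

Winterby Region, January 1 – November 21, 2030: 325 days → €136,500 × 2.75% × 325/365 = €3,342.3801
Sandhaven, November 22 – December 31, 2030: 40 days → €136,500 × 1.55% × 40/365 = €231.8630
Total = €3,574.2432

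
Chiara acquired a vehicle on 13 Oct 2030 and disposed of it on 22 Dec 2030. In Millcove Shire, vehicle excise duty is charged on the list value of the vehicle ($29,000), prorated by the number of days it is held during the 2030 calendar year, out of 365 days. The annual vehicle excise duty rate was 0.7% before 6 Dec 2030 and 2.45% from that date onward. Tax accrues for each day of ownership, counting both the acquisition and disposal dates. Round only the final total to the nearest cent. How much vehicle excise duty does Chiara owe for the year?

13 Oct – 5 Dec 2030: 54 days at 0.7% → $29,000 × 0.7% × 54/365 = $30.0329
6 Dec – 22 Dec 2030: 17 days at 2.45% → $29,000 × 2.45% × 17/365 = $33.0918
Total = $63.1247

$63.12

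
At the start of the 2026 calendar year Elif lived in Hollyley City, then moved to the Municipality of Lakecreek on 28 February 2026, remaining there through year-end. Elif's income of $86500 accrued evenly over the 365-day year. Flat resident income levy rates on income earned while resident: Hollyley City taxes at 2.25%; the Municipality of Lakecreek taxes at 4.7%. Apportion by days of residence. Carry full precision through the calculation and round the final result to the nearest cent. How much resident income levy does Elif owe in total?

Hollyley City, 1 January – 27 February 2026: 58 days → $86500 × 2.25% × 58/365 = $309.2671
The Municipality of Lakecreek, 28 February – 31 December 2026: 307 days → $86500 × 4.7% × 307/365 = $3419.4753
Total = $3728.7425

$3728.74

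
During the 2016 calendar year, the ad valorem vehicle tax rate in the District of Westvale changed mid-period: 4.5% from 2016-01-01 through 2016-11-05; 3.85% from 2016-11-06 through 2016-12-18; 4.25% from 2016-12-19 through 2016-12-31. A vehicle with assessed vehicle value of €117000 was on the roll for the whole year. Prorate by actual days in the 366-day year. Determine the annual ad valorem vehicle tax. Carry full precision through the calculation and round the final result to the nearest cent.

2016-01-01 to 2016-11-05: 310 days at 4.5% → €117000 × 4.5% × 310/366 = €4459.4262
2016-11-06 to 2016-12-18: 43 days at 3.85% → €117000 × 3.85% × 43/366 = €529.2172
2016-12-19 to 2016-12-31: 13 days at 4.25% → €117000 × 4.25% × 13/366 = €176.6189
Total = €5165.2623

€5165.26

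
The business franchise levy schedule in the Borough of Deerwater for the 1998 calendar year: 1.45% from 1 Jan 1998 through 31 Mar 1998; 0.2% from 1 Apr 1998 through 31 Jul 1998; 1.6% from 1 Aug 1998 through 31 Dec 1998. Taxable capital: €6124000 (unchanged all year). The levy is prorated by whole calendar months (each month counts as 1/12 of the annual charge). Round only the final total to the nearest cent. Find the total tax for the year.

€67108.83

1 Jan – 31 Mar 1998: 3 months at 1.45% → €6124000 × 1.45% × 3/12 = €22199.5000
1 Apr – 31 Jul 1998: 4 months at 0.2% → €6124000 × 0.2% × 4/12 = €4082.6667
1 Aug – 31 Dec 1998: 5 months at 1.6% → €6124000 × 1.6% × 5/12 = €40826.6667
Total = €67108.8333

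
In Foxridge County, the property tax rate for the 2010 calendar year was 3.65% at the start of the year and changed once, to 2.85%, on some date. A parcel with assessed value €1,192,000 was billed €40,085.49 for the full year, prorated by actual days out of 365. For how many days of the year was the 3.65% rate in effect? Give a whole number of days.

Let d = days at the first rate; then 365 − d days at the second rate.
€1,192,000 × [3.65%·d + 2.85%·(365−d)] / 365 = €40,085.49
Solving gives d = 234, so the new rate took effect on 23 August 2010.

234 days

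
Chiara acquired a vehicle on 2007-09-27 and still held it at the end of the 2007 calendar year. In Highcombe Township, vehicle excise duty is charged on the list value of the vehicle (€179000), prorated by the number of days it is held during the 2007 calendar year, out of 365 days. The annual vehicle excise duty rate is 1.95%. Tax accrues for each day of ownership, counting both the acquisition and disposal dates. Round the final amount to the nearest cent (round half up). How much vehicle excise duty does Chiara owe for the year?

Days held (2007-09-27 to 2007-12-31): 96 out of 365
Tax = €179000 × 1.95% × 96/365 = €918.0493

€918.05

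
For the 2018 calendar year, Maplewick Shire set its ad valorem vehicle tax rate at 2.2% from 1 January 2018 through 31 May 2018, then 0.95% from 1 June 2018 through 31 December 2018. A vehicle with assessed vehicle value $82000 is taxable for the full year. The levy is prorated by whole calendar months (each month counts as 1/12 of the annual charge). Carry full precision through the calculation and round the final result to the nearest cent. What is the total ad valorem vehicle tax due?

1 January – 31 May 2018: 5 months at 2.2% → $82000 × 2.2% × 5/12 = $751.6667
1 June – 31 December 2018: 7 months at 0.95% → $82000 × 0.95% × 7/12 = $454.4167
Total = $1206.0833

$1206.08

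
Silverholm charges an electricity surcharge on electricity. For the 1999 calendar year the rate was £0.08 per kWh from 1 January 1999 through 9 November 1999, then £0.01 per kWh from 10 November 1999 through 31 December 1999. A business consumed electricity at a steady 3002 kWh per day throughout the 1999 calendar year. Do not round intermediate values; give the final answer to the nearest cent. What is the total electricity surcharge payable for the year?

£76731.12

1 January – 9 November 1999: 313 days × 3002 kWh/day = 939,626 kWh at £0.08/kWh → £75170.08
10 November – 31 December 1999: 52 days × 3002 kWh/day = 156,104 kWh at £0.01/kWh → £1561.04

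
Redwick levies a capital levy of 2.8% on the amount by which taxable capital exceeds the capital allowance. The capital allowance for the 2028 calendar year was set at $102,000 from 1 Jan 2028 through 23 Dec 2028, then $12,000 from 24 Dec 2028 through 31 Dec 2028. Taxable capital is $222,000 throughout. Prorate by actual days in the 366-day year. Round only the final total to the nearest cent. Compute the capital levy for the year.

$3,415.08

1 Jan – 23 Dec 2028: 358 days, exemption $102,000 → ($222,000 − $102,000) × 2.8% × 358/366 = $3,286.5574
24 Dec – 31 Dec 2028: 8 days, exemption $12,000 → ($222,000 − $12,000) × 2.8% × 8/366 = $128.5246
Total = $3,415.0820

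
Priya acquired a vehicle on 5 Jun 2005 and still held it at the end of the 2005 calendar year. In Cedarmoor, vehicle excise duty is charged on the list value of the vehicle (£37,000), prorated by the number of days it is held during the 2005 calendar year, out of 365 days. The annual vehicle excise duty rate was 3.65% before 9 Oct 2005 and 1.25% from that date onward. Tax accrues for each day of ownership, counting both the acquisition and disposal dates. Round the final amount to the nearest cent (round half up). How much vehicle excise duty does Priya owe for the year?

5 Jun – 8 Oct 2005: 126 days at 3.65% → £37,000 × 3.65% × 126/365 = £466.2000
9 Oct – 31 Dec 2005: 84 days at 1.25% → £37,000 × 1.25% × 84/365 = £106.4384
Total = £572.6384

£572.64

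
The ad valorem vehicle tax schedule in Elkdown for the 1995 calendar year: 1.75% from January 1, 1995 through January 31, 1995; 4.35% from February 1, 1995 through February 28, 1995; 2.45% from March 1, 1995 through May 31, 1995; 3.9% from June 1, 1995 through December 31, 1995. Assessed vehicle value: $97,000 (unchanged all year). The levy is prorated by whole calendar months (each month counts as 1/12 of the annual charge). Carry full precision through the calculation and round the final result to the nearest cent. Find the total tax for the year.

January 1 – January 31, 1995: 1 month at 1.75% → $97,000 × 1.75% × 1/12 = $141.4583
February 1 – February 28, 1995: 1 month at 4.35% → $97,000 × 4.35% × 1/12 = $351.6250
March 1 – May 31, 1995: 3 months at 2.45% → $97,000 × 2.45% × 3/12 = $594.1250
June 1 – December 31, 1995: 7 months at 3.9% → $97,000 × 3.9% × 7/12 = $2,206.7500
Total = $3,293.9583

$3,293.96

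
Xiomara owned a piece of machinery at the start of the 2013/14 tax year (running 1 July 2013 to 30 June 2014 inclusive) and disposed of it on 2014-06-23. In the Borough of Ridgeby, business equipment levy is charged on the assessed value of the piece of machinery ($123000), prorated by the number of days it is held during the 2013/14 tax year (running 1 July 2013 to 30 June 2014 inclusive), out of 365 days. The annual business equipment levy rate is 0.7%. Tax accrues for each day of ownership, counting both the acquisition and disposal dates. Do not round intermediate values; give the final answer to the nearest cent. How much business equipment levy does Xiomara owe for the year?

Days held (2013-07-01 to 2014-06-23): 358 out of 365
Tax = $123000 × 0.7% × 358/365 = $844.4877

$844.49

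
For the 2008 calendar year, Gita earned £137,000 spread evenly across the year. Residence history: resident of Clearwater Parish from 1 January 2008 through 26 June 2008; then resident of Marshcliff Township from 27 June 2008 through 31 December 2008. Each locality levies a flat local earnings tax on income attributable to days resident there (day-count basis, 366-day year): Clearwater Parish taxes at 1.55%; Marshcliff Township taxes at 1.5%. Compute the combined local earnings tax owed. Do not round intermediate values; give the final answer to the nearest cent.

Clearwater Parish, 1 January – 26 June 2008: 178 days → £137,000 × 1.55% × 178/366 = £1,032.7404
Marshcliff Township, 27 June – 31 December 2008: 188 days → £137,000 × 1.5% × 188/366 = £1,055.5738
Total = £2,088.3142

£2,088.31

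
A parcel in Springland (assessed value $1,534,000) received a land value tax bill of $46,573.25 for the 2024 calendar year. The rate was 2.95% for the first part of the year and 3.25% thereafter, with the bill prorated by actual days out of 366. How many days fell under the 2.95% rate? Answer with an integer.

261 days

Let d = days at the first rate; then 366 − d days at the second rate.
$1,534,000 × [2.95%·d + 3.25%·(366−d)] / 366 = $46,573.25
Solving gives d = 261, so the new rate took effect on September 18, 2024.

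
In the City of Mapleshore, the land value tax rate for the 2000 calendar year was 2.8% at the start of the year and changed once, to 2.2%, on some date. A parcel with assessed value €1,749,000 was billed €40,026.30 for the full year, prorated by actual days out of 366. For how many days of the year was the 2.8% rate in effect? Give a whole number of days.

54 days

Let d = days at the first rate; then 366 − d days at the second rate.
€1,749,000 × [2.8%·d + 2.2%·(366−d)] / 366 = €40,026.30
Solving gives d = 54, so the new rate took effect on 24 February 2000.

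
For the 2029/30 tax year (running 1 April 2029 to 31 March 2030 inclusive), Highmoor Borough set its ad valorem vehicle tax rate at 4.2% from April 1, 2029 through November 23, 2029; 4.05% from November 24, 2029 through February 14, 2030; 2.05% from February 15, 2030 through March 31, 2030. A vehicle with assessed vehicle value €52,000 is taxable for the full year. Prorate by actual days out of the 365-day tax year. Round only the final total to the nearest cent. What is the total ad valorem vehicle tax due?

April 1 – November 23, 2029: 237 days at 4.2% → €52,000 × 4.2% × 237/365 = €1,418.1041
November 24, 2029 – February 14, 2030: 83 days at 4.05% → €52,000 × 4.05% × 83/365 = €478.8986
February 15 – March 31, 2030: 45 days at 2.05% → €52,000 × 2.05% × 45/365 = €131.4247
Total = €2,028.4274

€2,028.43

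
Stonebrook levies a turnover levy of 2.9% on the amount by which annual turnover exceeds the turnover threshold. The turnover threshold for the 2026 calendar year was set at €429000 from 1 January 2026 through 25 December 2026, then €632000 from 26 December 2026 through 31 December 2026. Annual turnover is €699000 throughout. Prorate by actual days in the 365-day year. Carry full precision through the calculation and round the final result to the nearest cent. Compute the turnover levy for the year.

€7733.23

1 January – 25 December 2026: 359 days, exemption €429000 → (€699000 − €429000) × 2.9% × 359/365 = €7701.2877
26 December – 31 December 2026: 6 days, exemption €632000 → (€699000 − €632000) × 2.9% × 6/365 = €31.9397
Total = €7733.2274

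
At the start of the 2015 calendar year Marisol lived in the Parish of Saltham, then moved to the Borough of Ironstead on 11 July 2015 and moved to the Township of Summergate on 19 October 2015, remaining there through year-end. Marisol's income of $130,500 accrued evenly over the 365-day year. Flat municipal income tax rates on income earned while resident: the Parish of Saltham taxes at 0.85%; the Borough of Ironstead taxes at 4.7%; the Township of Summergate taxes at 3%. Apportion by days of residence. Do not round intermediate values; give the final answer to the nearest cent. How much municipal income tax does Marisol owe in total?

$3,054.59

The Parish of Saltham, 1 January – 10 July 2015: 191 days → $130,500 × 0.85% × 191/365 = $580.4568
The Borough of Ironstead, 11 July – 18 October 2015: 100 days → $130,500 × 4.7% × 100/365 = $1,680.4110
The Township of Summergate, 19 October – 31 December 2015: 74 days → $130,500 × 3% × 74/365 = $793.7260
Total = $3,054.5938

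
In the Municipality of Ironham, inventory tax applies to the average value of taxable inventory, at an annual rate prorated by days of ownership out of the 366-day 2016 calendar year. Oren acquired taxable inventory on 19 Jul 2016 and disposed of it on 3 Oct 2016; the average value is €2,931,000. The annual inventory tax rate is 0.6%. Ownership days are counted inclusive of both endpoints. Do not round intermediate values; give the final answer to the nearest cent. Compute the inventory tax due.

Days held (19 Jul – 3 Oct 2016): 77 out of 366
Tax = €2,931,000 × 0.6% × 77/366 = €3,699.7869

€3,699.79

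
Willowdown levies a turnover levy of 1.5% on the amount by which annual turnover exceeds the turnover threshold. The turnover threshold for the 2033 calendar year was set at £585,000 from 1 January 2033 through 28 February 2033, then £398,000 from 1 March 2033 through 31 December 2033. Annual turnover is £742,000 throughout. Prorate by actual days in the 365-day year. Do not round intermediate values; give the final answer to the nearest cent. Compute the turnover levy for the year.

£4,706.59

1 January – 28 February 2033: 59 days, exemption £585,000 → (£742,000 − £585,000) × 1.5% × 59/365 = £380.6712
1 March – 31 December 2033: 306 days, exemption £398,000 → (£742,000 − £398,000) × 1.5% × 306/365 = £4,325.9178
Total = £4,706.5890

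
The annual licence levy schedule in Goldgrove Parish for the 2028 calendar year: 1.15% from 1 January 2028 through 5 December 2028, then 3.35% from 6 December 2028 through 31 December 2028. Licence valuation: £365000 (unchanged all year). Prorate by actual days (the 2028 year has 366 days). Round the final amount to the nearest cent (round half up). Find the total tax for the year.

1 January – 5 December 2028: 340 days at 1.15% → £365000 × 1.15% × 340/366 = £3899.3169
6 December – 31 December 2028: 26 days at 3.35% → £365000 × 3.35% × 26/366 = £868.6202
Total = £4767.9372

£4767.94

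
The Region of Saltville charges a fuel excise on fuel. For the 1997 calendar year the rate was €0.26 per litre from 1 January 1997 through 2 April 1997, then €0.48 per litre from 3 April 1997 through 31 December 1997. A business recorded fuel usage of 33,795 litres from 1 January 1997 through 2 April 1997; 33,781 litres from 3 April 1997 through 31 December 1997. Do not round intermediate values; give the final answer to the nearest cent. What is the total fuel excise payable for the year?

1 January – 2 April 1997: 33,795 litres at €0.26/litre → €8,786.70
3 April – 31 December 1997: 33,781 litres at €0.48/litre → €16,214.88

€25,001.58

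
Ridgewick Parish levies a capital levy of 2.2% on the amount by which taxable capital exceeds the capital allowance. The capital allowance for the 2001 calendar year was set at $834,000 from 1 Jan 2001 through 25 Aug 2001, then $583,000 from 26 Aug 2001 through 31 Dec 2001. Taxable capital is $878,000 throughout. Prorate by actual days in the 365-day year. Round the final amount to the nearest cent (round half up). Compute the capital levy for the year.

1 Jan – 25 Aug 2001: 237 days, exemption $834,000 → ($878,000 − $834,000) × 2.2% × 237/365 = $628.5370
26 Aug – 31 Dec 2001: 128 days, exemption $583,000 → ($878,000 − $583,000) × 2.2% × 128/365 = $2,275.9452
Total = $2,904.4822

$2,904.48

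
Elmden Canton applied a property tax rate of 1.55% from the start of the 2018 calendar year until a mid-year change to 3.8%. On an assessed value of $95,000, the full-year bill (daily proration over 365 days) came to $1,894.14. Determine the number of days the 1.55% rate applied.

293 days

Let d = days at the first rate; then 365 − d days at the second rate.
$95,000 × [1.55%·d + 3.8%·(365−d)] / 365 = $1,894.14
Solving gives d = 293, so the new rate took effect on October 21, 2018.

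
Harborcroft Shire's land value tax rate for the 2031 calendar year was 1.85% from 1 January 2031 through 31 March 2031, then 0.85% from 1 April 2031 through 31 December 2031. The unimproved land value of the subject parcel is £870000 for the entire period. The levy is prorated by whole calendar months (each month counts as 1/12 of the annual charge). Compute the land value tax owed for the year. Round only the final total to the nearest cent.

1 January – 31 March 2031: 3 months at 1.85% → £870000 × 1.85% × 3/12 = £4023.7500
1 April – 31 December 2031: 9 months at 0.85% → £870000 × 0.85% × 9/12 = £5546.2500
Total = £9570.0000

£9570.00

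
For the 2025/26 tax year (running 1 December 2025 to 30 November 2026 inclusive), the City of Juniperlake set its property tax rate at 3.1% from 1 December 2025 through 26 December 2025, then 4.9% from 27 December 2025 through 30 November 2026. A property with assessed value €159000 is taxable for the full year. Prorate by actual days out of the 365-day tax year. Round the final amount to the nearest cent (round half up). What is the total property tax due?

€7587.13

1 December – 26 December 2025: 26 days at 3.1% → €159000 × 3.1% × 26/365 = €351.1068
27 December 2025 – 30 November 2026: 339 days at 4.9% → €159000 × 4.9% × 339/365 = €7236.0247
Total = €7587.1315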